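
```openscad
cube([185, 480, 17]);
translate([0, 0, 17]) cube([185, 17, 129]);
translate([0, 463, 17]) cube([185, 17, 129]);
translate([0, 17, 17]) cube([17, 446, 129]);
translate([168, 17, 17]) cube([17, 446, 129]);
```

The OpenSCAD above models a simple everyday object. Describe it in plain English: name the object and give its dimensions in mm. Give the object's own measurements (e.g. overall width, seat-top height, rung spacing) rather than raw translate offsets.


An open-topped rectangular box: outside dimensions 185×480×146 mm, with a uniform wall and base thickness of 17 mm. The base is a full 185×480 slab on the floor; four walls sit on top of the base. The front and back walls (the −y and +y sides) span the full width; the two side walls fit between them.


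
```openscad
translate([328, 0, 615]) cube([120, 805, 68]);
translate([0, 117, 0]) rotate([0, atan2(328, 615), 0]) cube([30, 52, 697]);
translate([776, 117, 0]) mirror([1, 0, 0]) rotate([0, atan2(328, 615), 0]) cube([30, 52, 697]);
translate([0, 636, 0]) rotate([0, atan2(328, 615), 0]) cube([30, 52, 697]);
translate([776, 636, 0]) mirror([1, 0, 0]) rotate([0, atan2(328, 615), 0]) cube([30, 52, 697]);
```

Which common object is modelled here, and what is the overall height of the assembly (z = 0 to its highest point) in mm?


A sawhorse. The overall height is 683 mm.

A beam across two mirrored pairs of raked legs — a sawhorse. The beam's underside is at z = 615 (matching the legs' vertical rise in atan2(328, 615)) and the beam is 68 mm tall, so its top is at 615 + 68 = 683 mm. The raked legs top out at the beam's underside, so that is the highest point.


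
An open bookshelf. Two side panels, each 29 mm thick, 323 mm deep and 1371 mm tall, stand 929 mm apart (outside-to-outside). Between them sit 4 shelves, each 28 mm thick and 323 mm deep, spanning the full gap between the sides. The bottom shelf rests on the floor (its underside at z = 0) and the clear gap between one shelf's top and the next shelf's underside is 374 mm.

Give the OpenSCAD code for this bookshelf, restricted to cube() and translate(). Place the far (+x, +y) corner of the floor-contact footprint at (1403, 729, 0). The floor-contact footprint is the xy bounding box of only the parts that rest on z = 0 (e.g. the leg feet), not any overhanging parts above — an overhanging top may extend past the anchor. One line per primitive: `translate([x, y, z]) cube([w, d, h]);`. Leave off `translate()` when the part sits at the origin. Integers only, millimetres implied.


translate([474, 406, 0]) cube([29, 323, 1371]);
translate([1374, 406, 0]) cube([29, 323, 1371]);
translate([503, 406, 0]) cube([871, 323, 28]);
translate([503, 406, 402]) cube([871, 323, 28]);
translate([503, 406, 804]) cube([871, 323, 28]);
translate([503, 406, 1206]) cube([871, 323, 28]);


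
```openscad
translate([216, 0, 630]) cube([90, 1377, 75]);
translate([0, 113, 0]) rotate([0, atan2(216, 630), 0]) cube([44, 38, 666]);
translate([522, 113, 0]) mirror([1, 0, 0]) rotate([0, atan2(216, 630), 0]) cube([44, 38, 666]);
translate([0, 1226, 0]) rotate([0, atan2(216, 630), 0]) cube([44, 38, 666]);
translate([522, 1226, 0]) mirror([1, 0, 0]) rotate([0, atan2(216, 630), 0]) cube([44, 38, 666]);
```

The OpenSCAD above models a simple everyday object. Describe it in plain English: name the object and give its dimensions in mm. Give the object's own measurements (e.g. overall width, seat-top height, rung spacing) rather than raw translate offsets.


A sawhorse. A 90×1377×75 mm beam (x, y, z) sits on two A-frame leg pairs. Each pair is two raked legs of 44×38 mm section (38 mm along y) splaying symmetrically in x. Each leg rises 630 mm vertically over 216 mm of horizontal reach and is 666 mm long along its own axis. Every leg's outer bottom edge rests on the floor and its outer top edge meets a bottom edge of the beam — the left legs (tilting toward +x) meet the beam's −x bottom edge, the right legs (their mirror images, tilting toward −x) meet its +x bottom edge — so the leg tops tuck under the beam, the beam's underside is 630 mm above the floor, and the feet are 522 mm apart outside-to-outside with the beam centred between them. The two leg pairs are set in 113 mm from either end of the beam.


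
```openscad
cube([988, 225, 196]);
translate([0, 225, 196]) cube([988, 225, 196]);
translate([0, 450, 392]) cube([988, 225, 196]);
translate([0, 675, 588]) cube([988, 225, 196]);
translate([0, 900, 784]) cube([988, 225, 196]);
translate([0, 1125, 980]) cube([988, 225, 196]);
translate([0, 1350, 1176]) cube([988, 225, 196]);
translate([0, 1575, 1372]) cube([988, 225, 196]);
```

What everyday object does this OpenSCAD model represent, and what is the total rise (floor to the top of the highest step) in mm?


A staircase. The total rise is 1568 mm.

8 identical blocks, each offset up and back from the previous — a staircase. Each step is 196 mm tall and there are 8 of them, so the total rise is 8 × 196 = 1568 mm.


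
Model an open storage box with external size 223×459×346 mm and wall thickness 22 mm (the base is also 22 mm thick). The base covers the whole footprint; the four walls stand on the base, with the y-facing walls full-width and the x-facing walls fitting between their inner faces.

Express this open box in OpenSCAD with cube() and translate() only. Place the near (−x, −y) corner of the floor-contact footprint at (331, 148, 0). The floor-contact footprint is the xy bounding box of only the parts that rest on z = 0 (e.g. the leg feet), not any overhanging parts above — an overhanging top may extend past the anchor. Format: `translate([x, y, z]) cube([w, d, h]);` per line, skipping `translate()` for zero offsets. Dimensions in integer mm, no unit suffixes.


translate([331, 148, 0]) cube([223, 459, 22]);
translate([331, 148, 22]) cube([223, 22, 324]);
translate([331, 585, 22]) cube([223, 22, 324]);
translate([331, 170, 22]) cube([22, 415, 324]);
translate([532, 170, 22]) cube([22, 415, 324]);


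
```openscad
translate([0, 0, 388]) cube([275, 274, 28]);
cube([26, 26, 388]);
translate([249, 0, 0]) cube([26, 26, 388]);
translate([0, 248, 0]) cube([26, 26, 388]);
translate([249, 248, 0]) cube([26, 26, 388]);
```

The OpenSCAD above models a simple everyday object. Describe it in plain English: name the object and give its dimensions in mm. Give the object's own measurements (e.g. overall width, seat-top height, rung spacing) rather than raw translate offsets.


A simple wooden stool: a rectangular seat 275 mm (x) by 274 mm (y), 28 mm thick, top face at z = 416 mm, on four square legs, each 26×26 mm in cross-section. The legs rest on z = 0, each flush with a corner of the seat.


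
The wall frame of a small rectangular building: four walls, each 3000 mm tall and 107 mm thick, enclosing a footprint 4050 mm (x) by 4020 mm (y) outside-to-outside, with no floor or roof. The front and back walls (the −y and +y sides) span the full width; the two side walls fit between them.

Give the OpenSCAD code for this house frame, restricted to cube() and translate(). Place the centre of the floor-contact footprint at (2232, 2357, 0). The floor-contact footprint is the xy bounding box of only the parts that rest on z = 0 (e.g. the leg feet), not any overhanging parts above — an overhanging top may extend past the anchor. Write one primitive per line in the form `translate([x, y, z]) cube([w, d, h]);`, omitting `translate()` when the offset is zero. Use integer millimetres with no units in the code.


translate([207, 347, 0]) cube([4050, 107, 3000]);
translate([207, 4260, 0]) cube([4050, 107, 3000]);
translate([207, 454, 0]) cube([107, 3806, 3000]);
translate([4150, 454, 0]) cube([107, 3806, 3000]);


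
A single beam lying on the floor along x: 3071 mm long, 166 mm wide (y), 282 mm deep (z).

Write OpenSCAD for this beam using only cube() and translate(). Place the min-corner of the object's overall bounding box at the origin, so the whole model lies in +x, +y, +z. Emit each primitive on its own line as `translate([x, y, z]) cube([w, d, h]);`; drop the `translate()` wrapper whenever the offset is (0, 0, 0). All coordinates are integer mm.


cube([3071, 166, 282]);


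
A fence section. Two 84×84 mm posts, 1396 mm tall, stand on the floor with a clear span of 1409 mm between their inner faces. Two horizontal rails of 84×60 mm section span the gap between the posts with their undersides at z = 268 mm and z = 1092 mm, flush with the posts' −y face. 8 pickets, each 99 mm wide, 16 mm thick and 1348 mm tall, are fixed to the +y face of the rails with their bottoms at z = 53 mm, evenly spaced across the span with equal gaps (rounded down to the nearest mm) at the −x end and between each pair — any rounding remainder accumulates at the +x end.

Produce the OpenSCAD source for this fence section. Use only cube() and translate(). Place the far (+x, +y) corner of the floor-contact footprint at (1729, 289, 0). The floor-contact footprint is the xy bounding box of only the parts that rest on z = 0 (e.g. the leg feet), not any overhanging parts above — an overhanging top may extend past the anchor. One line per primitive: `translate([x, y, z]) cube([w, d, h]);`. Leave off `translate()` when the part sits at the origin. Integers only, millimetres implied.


translate([152, 205, 0]) cube([84, 84, 1396]);
translate([1645, 205, 0]) cube([84, 84, 1396]);
translate([236, 205, 268]) cube([1409, 84, 60]);
translate([236, 205, 1092]) cube([1409, 84, 60]);
translate([304, 289, 53]) cube([99, 16, 1348]);
translate([471, 289, 53]) cube([99, 16, 1348]);
translate([638, 289, 53]) cube([99, 16, 1348]);
translate([805, 289, 53]) cube([99, 16, 1348]);
translate([972, 289, 53]) cube([99, 16, 1348]);
translate([1139, 289, 53]) cube([99, 16, 1348]);
translate([1306, 289, 53]) cube([99, 16, 1348]);
translate([1473, 289, 53]) cube([99, 16, 1348]);


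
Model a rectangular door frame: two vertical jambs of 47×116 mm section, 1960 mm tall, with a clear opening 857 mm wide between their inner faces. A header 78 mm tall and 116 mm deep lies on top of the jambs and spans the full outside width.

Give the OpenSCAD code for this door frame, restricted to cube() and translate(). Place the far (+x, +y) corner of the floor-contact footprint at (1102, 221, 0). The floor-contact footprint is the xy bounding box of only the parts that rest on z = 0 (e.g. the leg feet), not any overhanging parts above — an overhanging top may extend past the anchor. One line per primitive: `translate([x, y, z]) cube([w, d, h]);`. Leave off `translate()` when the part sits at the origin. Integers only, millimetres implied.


translate([151, 105, 0]) cube([47, 116, 1960]);
translate([1055, 105, 0]) cube([47, 116, 1960]);
translate([151, 105, 1960]) cube([951, 116, 78]);


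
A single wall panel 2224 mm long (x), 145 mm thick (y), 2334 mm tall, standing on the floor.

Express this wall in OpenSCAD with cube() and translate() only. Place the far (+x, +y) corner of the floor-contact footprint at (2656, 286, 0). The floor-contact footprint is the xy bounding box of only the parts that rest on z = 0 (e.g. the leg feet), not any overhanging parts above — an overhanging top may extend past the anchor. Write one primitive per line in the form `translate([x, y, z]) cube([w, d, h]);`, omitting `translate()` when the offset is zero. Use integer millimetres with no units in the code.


translate([432, 141, 0]) cube([2224, 145, 2334]);


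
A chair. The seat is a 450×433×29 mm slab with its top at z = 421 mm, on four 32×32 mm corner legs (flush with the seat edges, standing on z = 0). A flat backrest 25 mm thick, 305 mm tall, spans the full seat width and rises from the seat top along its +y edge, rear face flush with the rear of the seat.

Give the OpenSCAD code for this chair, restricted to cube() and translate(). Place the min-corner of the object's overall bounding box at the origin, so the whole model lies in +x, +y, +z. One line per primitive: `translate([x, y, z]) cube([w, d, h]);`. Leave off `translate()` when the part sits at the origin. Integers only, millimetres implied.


translate([0, 0, 392]) cube([450, 433, 29]);
cube([32, 32, 392]);
translate([418, 0, 0]) cube([32, 32, 392]);
translate([0, 401, 0]) cube([32, 32, 392]);
translate([418, 401, 0]) cube([32, 32, 392]);
translate([0, 408, 421]) cube([450, 25, 305]);


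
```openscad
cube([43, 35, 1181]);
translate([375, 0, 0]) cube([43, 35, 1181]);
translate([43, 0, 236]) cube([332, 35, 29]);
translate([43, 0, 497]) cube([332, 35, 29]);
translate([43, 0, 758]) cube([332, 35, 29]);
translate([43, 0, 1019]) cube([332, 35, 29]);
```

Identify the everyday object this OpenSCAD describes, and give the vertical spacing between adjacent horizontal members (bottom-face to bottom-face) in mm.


A ladder. The rung spacing is 261 mm.

Two tall 43×35 posts with 4 short bars between them — a ladder. Adjacent rungs sit at z = 236 and z = 497, so the spacing is 497 − 236 = 261 mm.


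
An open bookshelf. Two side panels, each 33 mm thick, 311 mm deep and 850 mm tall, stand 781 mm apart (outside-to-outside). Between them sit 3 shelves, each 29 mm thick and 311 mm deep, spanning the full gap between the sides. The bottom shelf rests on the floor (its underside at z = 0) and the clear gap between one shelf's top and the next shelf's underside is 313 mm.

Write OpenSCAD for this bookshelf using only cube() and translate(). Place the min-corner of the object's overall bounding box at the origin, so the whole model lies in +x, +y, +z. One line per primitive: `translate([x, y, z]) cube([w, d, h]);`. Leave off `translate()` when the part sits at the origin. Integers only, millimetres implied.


cube([33, 311, 850]);
translate([748, 0, 0]) cube([33, 311, 850]);
translate([33, 0, 0]) cube([715, 311, 29]);
translate([33, 0, 342]) cube([715, 311, 29]);
translate([33, 0, 684]) cube([715, 311, 29]);


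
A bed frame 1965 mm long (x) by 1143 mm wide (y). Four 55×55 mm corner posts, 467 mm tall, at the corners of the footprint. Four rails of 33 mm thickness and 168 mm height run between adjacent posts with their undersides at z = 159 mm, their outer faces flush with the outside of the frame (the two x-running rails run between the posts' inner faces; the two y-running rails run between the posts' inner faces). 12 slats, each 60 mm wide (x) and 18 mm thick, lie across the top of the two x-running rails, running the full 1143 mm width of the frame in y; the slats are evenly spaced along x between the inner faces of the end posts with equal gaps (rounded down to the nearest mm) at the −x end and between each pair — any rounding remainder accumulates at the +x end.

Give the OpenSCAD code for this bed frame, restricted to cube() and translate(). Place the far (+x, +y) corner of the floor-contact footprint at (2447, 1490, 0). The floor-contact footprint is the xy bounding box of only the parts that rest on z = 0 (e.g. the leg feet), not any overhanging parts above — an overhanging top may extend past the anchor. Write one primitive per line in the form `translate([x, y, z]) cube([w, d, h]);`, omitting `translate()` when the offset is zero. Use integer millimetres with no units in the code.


translate([482, 347, 0]) cube([55, 55, 467]);
translate([482, 1435, 0]) cube([55, 55, 467]);
translate([2392, 347, 0]) cube([55, 55, 467]);
translate([2392, 1435, 0]) cube([55, 55, 467]);
translate([537, 347, 159]) cube([1855, 33, 168]);
translate([537, 1457, 159]) cube([1855, 33, 168]);
translate([482, 402, 159]) cube([33, 1033, 168]);
translate([2414, 402, 159]) cube([33, 1033, 168]);
translate([624, 347, 327]) cube([60, 1143, 18]);
translate([771, 347, 327]) cube([60, 1143, 18]);
translate([918, 347, 327]) cube([60, 1143, 18]);
translate([1065, 347, 327]) cube([60, 1143, 18]);
translate([1212, 347, 327]) cube([60, 1143, 18]);
translate([1359, 347, 327]) cube([60, 1143, 18]);
translate([1506, 347, 327]) cube([60, 1143, 18]);
translate([1653, 347, 327]) cube([60, 1143, 18]);
translate([1800, 347, 327]) cube([60, 1143, 18]);
translate([1947, 347, 327]) cube([60, 1143, 18]);
translate([2094, 347, 327]) cube([60, 1143, 18]);
translate([2241, 347, 327]) cube([60, 1143, 18]);


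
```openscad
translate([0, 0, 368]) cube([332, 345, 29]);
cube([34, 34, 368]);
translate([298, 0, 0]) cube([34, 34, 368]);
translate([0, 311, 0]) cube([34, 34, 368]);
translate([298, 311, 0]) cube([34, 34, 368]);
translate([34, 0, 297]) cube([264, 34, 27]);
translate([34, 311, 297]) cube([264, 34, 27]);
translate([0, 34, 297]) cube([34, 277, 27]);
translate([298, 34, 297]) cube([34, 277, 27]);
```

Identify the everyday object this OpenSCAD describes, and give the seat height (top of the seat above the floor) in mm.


A stool. The seat height is 397 mm.

A 332×345×29 slab at z = 368 on four corner posts — a stool. The seat top is 368 + 29 = 397 mm.


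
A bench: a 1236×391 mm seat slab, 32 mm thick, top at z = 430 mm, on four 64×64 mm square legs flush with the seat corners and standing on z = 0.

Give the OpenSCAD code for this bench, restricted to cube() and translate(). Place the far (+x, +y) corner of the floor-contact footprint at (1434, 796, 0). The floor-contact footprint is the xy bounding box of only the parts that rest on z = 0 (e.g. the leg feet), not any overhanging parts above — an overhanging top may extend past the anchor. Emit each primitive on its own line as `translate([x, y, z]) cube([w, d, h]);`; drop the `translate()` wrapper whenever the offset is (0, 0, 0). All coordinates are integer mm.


// leg_h = 430 − 32 = 398
translate([198, 405, 398]) cube([1236, 391, 32]);
translate([198, 405, 0]) cube([64, 64, 398]);
translate([198, 732, 0]) cube([64, 64, 398]);
translate([1370, 405, 0]) cube([64, 64, 398]);
translate([1370, 732, 0]) cube([64, 64, 398]);


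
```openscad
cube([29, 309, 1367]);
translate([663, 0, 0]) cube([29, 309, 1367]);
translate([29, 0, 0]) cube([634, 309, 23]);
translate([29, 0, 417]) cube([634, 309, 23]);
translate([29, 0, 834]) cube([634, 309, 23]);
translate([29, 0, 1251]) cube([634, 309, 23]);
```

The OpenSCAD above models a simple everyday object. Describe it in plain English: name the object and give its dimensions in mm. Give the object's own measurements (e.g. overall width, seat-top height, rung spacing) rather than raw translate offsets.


An open bookshelf. Two side panels, each 29 mm thick, 309 mm deep and 1367 mm tall, stand 692 mm apart (outside-to-outside). Between them sit 4 shelves, each 23 mm thick and 309 mm deep, spanning the full gap between the sides. The bottom shelf rests on the floor (its underside at z = 0) and the clear gap between one shelf's top and the next shelf's underside is 394 mm.


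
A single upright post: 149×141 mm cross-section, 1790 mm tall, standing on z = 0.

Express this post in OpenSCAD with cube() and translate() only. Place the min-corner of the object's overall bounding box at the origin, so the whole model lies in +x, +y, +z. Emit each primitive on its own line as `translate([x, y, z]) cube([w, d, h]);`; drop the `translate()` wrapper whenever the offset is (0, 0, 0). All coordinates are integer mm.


cube([149, 141, 1790]);


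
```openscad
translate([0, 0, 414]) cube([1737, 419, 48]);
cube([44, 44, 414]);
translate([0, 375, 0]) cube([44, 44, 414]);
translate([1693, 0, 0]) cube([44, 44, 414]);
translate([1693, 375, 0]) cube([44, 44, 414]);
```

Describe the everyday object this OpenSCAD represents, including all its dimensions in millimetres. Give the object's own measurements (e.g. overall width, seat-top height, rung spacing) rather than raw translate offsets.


A long wooden bench with a 1737 mm (x) × 419 mm (y) seat, 48 mm thick, its top surface 462 mm above the floor. Four 44 mm square legs at the seat corners, flush with the edges, run from z = 0 to the seat underside.


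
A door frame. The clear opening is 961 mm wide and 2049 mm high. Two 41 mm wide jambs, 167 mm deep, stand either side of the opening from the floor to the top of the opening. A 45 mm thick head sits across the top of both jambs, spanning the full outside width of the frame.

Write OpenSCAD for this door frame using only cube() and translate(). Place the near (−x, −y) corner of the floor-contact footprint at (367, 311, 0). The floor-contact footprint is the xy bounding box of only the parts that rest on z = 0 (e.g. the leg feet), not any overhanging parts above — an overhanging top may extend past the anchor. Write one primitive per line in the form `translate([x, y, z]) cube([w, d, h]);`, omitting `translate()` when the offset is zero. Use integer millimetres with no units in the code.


translate([367, 311, 0]) cube([41, 167, 2049]);
translate([1369, 311, 0]) cube([41, 167, 2049]);
translate([367, 311, 2049]) cube([1043, 167, 45]);


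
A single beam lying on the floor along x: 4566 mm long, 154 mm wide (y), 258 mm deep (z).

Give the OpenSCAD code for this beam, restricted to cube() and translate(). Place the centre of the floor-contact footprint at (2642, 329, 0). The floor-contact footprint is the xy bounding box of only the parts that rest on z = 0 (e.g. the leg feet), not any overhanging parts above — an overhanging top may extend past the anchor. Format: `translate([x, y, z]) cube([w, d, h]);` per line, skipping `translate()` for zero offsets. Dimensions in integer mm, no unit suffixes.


translate([359, 252, 0]) cube([4566, 154, 258]);


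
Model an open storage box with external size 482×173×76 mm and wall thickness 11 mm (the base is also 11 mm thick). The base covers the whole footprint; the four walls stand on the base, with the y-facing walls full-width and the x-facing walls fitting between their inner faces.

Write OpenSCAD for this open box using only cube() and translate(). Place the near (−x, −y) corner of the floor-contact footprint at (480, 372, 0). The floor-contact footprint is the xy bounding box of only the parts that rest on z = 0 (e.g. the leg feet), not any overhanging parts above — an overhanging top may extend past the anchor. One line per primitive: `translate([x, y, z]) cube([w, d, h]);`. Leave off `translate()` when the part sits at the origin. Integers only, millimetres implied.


translate([480, 372, 0]) cube([482, 173, 11]);
translate([480, 372, 11]) cube([482, 11, 65]);
translate([480, 534, 11]) cube([482, 11, 65]);
translate([480, 383, 11]) cube([11, 151, 65]);
translate([951, 383, 11]) cube([11, 151, 65]);


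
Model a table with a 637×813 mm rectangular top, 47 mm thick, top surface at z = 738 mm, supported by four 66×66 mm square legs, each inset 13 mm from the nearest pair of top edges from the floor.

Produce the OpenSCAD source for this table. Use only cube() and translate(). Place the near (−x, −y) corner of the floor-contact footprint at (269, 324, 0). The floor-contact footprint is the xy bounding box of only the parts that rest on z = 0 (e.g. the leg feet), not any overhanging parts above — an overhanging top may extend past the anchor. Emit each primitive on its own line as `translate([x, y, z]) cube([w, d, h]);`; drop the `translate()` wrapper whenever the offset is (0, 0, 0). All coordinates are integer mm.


translate([256, 311, 691]) cube([637, 813, 47]);
translate([269, 324, 0]) cube([66, 66, 691]);
translate([814, 324, 0]) cube([66, 66, 691]);
translate([269, 1045, 0]) cube([66, 66, 691]);
translate([814, 1045, 0]) cube([66, 66, 691]);


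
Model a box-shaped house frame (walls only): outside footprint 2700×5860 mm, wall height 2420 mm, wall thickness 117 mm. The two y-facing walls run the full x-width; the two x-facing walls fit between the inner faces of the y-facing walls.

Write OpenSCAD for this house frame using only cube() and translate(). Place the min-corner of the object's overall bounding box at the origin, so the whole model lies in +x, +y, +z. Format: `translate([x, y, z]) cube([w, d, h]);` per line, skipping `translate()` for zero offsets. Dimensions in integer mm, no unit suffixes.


cube([2700, 117, 2420]);
translate([0, 5743, 0]) cube([2700, 117, 2420]);
translate([0, 117, 0]) cube([117, 5626, 2420]);
translate([2583, 117, 0]) cube([117, 5626, 2420]);


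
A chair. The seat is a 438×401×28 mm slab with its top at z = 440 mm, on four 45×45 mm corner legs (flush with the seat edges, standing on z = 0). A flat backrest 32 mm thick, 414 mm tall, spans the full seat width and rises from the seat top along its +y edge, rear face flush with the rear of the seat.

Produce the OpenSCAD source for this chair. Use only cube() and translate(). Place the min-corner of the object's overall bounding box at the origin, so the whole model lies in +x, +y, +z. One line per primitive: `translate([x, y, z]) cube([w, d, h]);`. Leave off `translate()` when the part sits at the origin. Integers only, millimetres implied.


translate([0, 0, 412]) cube([438, 401, 28]);
cube([45, 45, 412]);
translate([393, 0, 0]) cube([45, 45, 412]);
translate([0, 356, 0]) cube([45, 45, 412]);
translate([393, 356, 0]) cube([45, 45, 412]);
translate([0, 369, 440]) cube([438, 32, 414]);


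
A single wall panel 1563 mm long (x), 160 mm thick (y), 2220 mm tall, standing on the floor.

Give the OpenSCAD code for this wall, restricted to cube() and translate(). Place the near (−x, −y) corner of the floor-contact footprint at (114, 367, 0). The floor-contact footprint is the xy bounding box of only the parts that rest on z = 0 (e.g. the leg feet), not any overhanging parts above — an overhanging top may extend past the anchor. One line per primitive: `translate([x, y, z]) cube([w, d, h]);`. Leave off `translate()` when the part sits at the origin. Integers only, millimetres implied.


translate([114, 367, 0]) cube([1563, 160, 2220]);


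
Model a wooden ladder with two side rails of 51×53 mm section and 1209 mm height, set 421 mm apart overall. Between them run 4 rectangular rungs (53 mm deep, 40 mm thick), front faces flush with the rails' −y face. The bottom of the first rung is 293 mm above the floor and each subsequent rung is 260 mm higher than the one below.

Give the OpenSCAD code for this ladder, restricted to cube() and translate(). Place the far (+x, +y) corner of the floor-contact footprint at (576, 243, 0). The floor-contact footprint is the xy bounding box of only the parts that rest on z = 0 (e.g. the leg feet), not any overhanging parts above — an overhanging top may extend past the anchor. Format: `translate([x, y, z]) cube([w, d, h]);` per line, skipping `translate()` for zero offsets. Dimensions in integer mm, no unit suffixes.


// rung span = 421 - 2*51 = 319
// rung[k] z = 293 + k*260
translate([155, 190, 0]) cube([51, 53, 1209]);
translate([525, 190, 0]) cube([51, 53, 1209]);
translate([206, 190, 293]) cube([319, 53, 40]);
translate([206, 190, 553]) cube([319, 53, 40]);
translate([206, 190, 813]) cube([319, 53, 40]);
translate([206, 190, 1073]) cube([319, 53, 40]);


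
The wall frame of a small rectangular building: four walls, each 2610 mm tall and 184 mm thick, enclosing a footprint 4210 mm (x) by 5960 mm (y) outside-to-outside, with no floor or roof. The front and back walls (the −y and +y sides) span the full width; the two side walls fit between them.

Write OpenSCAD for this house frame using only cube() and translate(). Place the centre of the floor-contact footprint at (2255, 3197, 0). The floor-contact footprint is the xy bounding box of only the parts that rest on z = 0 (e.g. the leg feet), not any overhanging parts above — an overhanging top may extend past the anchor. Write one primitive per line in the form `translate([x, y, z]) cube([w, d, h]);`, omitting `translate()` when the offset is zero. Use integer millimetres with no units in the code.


translate([150, 217, 0]) cube([4210, 184, 2610]);
translate([150, 5993, 0]) cube([4210, 184, 2610]);
translate([150, 401, 0]) cube([184, 5592, 2610]);
translate([4176, 401, 0]) cube([184, 5592, 2610]);


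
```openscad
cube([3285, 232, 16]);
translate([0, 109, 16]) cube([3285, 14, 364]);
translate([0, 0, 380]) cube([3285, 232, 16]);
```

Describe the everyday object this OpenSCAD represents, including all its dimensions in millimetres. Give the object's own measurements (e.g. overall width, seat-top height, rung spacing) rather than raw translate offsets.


An I-beam lying along x, 3285 mm long. Overall section height 396 mm. Two flanges 232 mm wide (y) and 16 mm thick, one on the floor and one at the top; a web 14 mm thick runs between them, centred on the flange width.


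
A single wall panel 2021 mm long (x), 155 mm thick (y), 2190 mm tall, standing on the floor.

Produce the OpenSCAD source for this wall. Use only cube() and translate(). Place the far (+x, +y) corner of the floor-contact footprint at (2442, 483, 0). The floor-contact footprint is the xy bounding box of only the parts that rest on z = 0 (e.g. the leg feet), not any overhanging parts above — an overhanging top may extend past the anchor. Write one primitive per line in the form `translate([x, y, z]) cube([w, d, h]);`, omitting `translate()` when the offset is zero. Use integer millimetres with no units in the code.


translate([421, 328, 0]) cube([2021, 155, 2190]);


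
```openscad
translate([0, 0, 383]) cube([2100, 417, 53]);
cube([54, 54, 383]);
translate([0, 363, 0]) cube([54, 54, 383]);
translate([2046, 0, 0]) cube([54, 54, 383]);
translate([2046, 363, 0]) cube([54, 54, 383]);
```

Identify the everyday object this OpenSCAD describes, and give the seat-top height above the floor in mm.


A bench. The seat-top height is 436 mm.

A long slab on four corner posts — a bench. The slab sits at z = 383 with thickness 53, so the top is 383 + 53 = 436 mm.


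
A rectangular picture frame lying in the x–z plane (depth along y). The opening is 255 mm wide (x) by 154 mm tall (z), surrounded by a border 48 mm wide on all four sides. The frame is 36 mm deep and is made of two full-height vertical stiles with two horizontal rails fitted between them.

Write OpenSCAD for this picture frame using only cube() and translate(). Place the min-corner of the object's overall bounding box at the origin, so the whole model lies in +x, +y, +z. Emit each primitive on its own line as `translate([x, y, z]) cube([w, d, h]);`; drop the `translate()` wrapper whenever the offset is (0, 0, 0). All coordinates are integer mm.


cube([48, 36, 250]);
translate([303, 0, 0]) cube([48, 36, 250]);
translate([48, 0, 0]) cube([255, 36, 48]);
translate([48, 0, 202]) cube([255, 36, 48]);


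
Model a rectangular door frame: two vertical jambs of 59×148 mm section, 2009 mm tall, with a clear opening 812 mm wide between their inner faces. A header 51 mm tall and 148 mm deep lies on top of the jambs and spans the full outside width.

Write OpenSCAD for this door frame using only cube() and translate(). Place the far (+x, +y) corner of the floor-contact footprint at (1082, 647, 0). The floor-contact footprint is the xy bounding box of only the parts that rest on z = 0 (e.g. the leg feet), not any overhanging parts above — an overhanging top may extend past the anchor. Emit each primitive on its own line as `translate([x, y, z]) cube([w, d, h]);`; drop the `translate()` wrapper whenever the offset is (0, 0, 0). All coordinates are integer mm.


translate([152, 499, 0]) cube([59, 148, 2009]);
translate([1023, 499, 0]) cube([59, 148, 2009]);
translate([152, 499, 2009]) cube([930, 148, 51]);


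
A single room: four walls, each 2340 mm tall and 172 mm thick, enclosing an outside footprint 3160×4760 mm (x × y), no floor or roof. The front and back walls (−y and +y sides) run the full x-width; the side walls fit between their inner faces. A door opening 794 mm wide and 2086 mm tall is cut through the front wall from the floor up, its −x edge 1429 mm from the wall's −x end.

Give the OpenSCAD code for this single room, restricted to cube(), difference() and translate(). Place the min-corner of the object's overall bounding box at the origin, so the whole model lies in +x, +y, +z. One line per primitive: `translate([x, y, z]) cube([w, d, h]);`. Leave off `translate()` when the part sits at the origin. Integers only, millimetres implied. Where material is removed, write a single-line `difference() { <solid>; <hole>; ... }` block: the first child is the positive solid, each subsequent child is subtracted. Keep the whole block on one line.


difference() { cube([3160, 172, 2340]); translate([1429, 0, 0]) cube([794, 172, 2086]); }
translate([0, 4588, 0]) cube([3160, 172, 2340]);
translate([0, 172, 0]) cube([172, 4416, 2340]);
translate([2988, 172, 0]) cube([172, 4416, 2340]);


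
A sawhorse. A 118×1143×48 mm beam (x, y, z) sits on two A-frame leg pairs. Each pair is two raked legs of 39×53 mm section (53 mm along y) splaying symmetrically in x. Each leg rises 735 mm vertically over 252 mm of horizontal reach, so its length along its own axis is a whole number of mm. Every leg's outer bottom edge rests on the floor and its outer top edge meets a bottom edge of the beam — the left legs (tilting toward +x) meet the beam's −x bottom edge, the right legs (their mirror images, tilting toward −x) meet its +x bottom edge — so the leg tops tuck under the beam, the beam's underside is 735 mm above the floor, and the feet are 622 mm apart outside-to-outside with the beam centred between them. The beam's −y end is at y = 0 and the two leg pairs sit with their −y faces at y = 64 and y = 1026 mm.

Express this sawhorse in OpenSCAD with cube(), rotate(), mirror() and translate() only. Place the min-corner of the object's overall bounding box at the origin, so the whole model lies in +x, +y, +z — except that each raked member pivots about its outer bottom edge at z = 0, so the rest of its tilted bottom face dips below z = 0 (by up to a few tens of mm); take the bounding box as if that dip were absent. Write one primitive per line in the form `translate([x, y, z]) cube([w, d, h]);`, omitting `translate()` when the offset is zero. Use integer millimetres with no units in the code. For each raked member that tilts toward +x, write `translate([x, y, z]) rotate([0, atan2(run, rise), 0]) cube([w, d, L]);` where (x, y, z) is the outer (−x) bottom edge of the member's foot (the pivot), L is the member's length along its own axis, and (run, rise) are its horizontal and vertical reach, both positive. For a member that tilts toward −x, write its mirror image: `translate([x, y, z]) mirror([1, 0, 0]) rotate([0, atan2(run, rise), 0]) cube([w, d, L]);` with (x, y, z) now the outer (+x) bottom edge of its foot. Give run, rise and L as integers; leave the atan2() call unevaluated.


// leg length = √(252² + 735²) = 777
// right-leg outer foot x = 2·252 + 118 = 622
// beam min-corner = (252, 0, 735)
translate([252, 0, 735]) cube([118, 1143, 48]);
translate([0, 64, 0]) rotate([0, atan2(252, 735), 0]) cube([39, 53, 777]);
translate([622, 64, 0]) mirror([1, 0, 0]) rotate([0, atan2(252, 735), 0]) cube([39, 53, 777]);
translate([0, 1026, 0]) rotate([0, atan2(252, 735), 0]) cube([39, 53, 777]);
translate([622, 1026, 0]) mirror([1, 0, 0]) rotate([0, atan2(252, 735), 0]) cube([39, 53, 777]);


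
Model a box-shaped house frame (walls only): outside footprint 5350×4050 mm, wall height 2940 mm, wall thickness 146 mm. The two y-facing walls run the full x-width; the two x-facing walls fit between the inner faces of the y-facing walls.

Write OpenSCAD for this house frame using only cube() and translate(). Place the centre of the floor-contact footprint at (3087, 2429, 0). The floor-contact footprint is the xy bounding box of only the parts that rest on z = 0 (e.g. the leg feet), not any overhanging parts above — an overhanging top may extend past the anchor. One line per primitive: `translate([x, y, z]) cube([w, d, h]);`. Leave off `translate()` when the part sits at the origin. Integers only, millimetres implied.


translate([412, 404, 0]) cube([5350, 146, 2940]);
translate([412, 4308, 0]) cube([5350, 146, 2940]);
translate([412, 550, 0]) cube([146, 3758, 2940]);
translate([5616, 550, 0]) cube([146, 3758, 2940]);


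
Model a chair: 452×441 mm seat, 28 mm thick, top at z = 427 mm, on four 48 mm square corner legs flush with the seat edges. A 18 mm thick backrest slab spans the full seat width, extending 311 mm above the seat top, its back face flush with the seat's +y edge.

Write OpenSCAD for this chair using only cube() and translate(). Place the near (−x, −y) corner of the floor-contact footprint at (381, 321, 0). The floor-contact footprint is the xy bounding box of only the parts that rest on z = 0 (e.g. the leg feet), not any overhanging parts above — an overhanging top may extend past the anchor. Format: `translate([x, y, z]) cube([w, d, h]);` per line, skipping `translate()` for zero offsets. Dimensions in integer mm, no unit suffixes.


translate([381, 321, 399]) cube([452, 441, 28]);
translate([381, 321, 0]) cube([48, 48, 399]);
translate([785, 321, 0]) cube([48, 48, 399]);
translate([381, 714, 0]) cube([48, 48, 399]);
translate([785, 714, 0]) cube([48, 48, 399]);
translate([381, 744, 427]) cube([452, 18, 311]);


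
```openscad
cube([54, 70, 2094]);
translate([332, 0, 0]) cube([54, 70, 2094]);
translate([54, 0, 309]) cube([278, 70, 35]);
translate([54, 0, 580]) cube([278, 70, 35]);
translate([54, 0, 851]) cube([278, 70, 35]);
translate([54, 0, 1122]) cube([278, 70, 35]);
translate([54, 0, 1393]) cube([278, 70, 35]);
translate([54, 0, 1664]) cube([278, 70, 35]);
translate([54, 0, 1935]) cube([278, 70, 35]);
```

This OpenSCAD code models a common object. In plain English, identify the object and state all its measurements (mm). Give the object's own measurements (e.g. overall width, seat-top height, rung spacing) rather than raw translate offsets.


A straight ladder. Two 54×70 mm vertical rails, 2094 mm tall, stand 386 mm apart (outside-to-outside) with their front faces coplanar on the −y side. 7 rungs, each 70 mm deep and 35 mm tall, span between the inner faces of the rails, front faces flush with the rails. The lowest rung's underside is at z = 309 mm and rungs are spaced 271 mm apart (underside to underside).


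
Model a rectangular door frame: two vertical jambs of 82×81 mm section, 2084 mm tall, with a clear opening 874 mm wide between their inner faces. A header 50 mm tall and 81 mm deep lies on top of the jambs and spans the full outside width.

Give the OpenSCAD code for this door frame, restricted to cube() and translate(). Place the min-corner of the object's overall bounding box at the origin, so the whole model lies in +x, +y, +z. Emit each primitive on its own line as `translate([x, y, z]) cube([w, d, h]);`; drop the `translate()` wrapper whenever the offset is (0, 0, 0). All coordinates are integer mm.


cube([82, 81, 2084]);
translate([956, 0, 0]) cube([82, 81, 2084]);
translate([0, 0, 2084]) cube([1038, 81, 50]);


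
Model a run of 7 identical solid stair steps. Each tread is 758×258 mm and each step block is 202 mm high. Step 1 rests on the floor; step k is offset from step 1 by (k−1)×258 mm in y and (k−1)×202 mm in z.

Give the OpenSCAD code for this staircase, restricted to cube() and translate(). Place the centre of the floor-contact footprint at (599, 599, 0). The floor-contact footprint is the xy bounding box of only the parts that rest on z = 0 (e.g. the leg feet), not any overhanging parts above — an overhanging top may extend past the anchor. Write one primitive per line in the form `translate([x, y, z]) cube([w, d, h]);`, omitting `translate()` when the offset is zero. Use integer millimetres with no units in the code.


translate([220, 470, 0]) cube([758, 258, 202]);
translate([220, 728, 202]) cube([758, 258, 202]);
translate([220, 986, 404]) cube([758, 258, 202]);
translate([220, 1244, 606]) cube([758, 258, 202]);
translate([220, 1502, 808]) cube([758, 258, 202]);
translate([220, 1760, 1010]) cube([758, 258, 202]);
translate([220, 2018, 1212]) cube([758, 258, 202]);


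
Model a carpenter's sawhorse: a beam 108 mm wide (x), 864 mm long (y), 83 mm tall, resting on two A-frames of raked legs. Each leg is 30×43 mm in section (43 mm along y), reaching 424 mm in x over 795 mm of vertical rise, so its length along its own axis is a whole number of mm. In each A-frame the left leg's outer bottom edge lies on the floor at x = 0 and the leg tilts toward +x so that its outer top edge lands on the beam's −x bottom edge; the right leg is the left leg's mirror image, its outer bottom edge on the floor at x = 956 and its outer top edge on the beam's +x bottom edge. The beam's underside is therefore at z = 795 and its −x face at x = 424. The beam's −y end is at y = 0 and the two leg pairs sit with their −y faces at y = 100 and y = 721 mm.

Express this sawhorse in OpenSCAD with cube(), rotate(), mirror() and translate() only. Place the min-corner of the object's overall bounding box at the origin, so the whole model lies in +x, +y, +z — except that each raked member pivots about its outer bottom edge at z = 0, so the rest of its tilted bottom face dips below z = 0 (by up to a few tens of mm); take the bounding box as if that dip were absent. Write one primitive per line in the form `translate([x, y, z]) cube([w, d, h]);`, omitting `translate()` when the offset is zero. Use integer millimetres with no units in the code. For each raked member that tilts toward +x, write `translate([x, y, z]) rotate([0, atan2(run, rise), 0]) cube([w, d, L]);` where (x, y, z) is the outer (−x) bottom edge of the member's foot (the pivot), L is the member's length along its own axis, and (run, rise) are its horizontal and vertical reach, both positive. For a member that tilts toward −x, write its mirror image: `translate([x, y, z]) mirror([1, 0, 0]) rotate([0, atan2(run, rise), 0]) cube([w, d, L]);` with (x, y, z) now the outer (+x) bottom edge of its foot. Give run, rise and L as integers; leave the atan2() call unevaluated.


translate([424, 0, 795]) cube([108, 864, 83]);
translate([0, 100, 0]) rotate([0, atan2(424, 795), 0]) cube([30, 43, 901]);
translate([956, 100, 0]) mirror([1, 0, 0]) rotate([0, atan2(424, 795), 0]) cube([30, 43, 901]);
translate([0, 721, 0]) rotate([0, atan2(424, 795), 0]) cube([30, 43, 901]);
translate([956, 721, 0]) mirror([1, 0, 0]) rotate([0, atan2(424, 795), 0]) cube([30, 43, 901]);
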